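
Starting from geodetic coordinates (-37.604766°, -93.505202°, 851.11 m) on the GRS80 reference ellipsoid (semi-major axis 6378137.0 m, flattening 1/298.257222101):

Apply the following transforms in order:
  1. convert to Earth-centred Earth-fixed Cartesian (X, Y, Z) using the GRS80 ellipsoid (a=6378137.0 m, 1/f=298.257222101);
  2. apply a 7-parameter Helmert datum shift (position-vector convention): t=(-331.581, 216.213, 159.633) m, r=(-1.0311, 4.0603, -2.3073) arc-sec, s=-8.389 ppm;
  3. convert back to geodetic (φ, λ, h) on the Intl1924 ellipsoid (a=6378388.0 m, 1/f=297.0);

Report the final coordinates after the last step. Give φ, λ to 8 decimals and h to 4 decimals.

start: φ=-37.604766°, λ=-93.505202°, h=851.110 m
→ ECEF (a=6378137.000, f=1/298.257222101): X=-309363.6744, Y=-5050526.0927, Z=-3871301.9099
→ Helmert 7p (PV): X=-309825.3609, Y=-5050283.4024, Z=-3871078.4639
→ geod (Bowring, a=6378388.000): φ=-37.60514276°, λ=-93.51058827°, h=328.1823 m

φ=-37.60514276°, λ=-93.51058827°, h=328.1823 m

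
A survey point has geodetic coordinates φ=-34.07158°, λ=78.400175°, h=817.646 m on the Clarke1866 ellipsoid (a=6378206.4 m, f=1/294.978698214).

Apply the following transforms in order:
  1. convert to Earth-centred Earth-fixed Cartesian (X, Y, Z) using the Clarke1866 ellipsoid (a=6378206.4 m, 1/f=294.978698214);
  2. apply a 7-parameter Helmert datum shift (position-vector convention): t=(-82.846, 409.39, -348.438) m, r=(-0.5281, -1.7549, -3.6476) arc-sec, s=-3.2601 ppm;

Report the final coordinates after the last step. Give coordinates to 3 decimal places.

X=1063643.690 m, Y=5181939.776 m, Z=-3553639.847 m

start: φ=-34.071580°, λ=78.400175°, h=817.646 m
→ ECEF (a=6378206.400, f=1/294.978698214): X=1063608.1411, Y=5181575.1852, Z=-3553298.7754
→ Helmert 7p (PV): X=1063643.6900, Y=5181939.7764, Z=-3553639.8465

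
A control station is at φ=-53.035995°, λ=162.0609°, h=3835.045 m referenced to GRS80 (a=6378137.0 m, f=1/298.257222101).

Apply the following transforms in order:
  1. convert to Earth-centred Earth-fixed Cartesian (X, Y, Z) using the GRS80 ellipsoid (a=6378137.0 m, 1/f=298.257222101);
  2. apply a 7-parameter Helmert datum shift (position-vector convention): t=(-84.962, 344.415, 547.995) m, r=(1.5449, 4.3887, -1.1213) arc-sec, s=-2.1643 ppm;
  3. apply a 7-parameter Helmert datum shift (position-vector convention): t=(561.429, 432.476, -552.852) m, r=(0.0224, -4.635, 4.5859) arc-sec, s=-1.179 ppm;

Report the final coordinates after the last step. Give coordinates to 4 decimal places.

X=-3658345.9958 m, Y=1185274.9259 m, Z=-5076000.7376 m

start: φ=-53.035995°, λ=162.060900°, h=3835.045 m
→ ECEF (a=6378137.000, f=1/298.257222101): X=-3658820.8372, Y=1184524.8863, Z=-5076017.4781
→ Helmert 7p (PV): X=-3658999.4434, Y=1184924.6464, Z=-5075371.7765
→ Helmert 7p (PV): X=-3658345.9958, Y=1185274.9259, Z=-5076000.7376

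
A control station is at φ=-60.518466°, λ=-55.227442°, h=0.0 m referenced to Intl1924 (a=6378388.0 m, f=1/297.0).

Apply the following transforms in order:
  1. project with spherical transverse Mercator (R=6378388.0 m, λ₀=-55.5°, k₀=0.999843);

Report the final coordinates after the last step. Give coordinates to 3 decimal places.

E=14930.334 m, N=-6736123.118 m

start: φ=-60.518466°, λ=-55.227442°, h=0.000 m
→ tm (R=6378388.0, λ₀=-55.5°): E=14930.3344, N=-6736123.1179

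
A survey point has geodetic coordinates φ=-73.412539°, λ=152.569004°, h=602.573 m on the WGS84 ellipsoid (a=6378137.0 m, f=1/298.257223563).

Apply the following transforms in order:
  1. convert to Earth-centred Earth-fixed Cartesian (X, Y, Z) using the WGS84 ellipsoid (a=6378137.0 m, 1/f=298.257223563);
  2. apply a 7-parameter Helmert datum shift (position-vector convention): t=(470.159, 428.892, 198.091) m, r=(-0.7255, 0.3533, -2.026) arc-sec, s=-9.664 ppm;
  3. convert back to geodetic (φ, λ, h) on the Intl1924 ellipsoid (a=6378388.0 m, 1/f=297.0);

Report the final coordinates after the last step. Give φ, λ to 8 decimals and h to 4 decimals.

φ=-73.41437411°, λ=152.55045160°, h=121.4778 m

start: φ=-73.412539°, λ=152.569004°, h=602.573 m
→ ECEF (a=6378137.000, f=1/298.257223563): X=-1621244.3480, Y=841486.2823, Z=-6091121.6271
→ Helmert 7p (PV): X=-1620760.6891, Y=841901.5421, Z=-6090864.8543
→ geod (Bowring, a=6378388.000): φ=-73.41437411°, λ=152.55045160°, h=121.4778 m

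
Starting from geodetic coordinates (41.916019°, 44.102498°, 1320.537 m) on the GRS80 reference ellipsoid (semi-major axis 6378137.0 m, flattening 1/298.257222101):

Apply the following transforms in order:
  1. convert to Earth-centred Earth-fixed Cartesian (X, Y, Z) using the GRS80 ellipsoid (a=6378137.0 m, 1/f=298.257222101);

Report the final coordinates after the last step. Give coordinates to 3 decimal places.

X=3413984.840 m, Y=3308670.106 m, Z=4239549.399 m

start: φ=41.916019°, λ=44.102498°, h=1320.537 m
→ ECEF (a=6378137.000, f=1/298.257222101): X=3413984.8404, Y=3308670.1060, Z=4239549.3987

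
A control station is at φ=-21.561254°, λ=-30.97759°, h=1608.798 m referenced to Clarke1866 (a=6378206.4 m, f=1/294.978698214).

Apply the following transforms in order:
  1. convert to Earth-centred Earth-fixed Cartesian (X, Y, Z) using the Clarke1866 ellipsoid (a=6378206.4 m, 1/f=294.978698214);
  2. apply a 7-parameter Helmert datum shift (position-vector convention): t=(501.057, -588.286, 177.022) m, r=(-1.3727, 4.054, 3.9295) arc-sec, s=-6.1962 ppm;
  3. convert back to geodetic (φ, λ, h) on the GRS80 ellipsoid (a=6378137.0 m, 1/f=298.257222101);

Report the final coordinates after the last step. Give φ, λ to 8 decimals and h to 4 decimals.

φ=-21.55664681°, λ=-30.97923315°, h=2222.9490 m

start: φ=-21.561254°, λ=-30.977590°, h=1608.798 m
→ ECEF (a=6378206.400, f=1/294.978698214): X=5089428.0468, Y=-3055328.2237, Z=-2329754.0590
→ Helmert 7p (PV): X=5089909.9851, Y=-3055816.1259, Z=-2329642.2969
→ geod (Bowring, a=6378137.000): φ=-21.55664681°, λ=-30.97923315°, h=2222.9490 m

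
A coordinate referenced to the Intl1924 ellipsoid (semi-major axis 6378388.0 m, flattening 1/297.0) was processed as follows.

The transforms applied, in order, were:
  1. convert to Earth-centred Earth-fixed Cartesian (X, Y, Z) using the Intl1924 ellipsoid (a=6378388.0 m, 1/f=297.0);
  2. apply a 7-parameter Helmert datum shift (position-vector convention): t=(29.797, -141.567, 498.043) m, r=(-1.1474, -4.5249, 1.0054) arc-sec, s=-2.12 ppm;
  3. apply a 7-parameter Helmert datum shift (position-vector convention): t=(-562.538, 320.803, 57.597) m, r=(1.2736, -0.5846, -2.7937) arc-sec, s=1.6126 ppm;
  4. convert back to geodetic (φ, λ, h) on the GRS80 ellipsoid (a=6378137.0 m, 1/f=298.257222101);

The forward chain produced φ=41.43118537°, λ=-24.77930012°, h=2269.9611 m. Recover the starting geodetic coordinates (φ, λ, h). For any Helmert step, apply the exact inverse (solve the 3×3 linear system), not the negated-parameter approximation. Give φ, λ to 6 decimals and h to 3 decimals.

start: φ=41.431185°, λ=-24.779300°, h=2269.961 m
→ ECEF (a=6378137.000, f=1/298.257222101): X=4349652.2900, Y=-2007914.8803, Z=4199947.2130
→ Helmert⁻¹: X=4350246.9151, Y=-2008147.5915, Z=4199882.9132
→ Helmert⁻¹: X=4350308.6738, Y=-2008054.8459, Z=4199287.1684
→ geod (Bowring, a=6378388.000): φ=41.42364800°, λ=-24.77753000°, h=2112.9820 m

φ=41.423648°, λ=-24.777530°, h=2112.982 m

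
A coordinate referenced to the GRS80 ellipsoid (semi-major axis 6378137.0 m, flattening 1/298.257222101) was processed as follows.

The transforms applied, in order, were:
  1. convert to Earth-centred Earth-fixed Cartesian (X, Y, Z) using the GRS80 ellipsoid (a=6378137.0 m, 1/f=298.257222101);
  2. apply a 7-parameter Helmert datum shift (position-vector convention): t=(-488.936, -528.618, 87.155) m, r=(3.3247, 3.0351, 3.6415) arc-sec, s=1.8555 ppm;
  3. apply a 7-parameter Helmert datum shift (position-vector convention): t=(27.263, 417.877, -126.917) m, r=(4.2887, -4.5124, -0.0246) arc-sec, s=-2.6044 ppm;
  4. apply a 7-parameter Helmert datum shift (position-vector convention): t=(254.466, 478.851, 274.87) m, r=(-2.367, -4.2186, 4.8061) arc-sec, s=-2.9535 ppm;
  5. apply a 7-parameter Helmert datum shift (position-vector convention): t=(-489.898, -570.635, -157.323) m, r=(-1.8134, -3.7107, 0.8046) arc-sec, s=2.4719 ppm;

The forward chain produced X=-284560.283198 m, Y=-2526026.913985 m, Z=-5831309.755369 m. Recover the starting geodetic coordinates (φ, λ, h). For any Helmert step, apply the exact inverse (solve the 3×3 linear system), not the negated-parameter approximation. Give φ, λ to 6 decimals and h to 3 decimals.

start: X=-284560.2832, Y=-2526026.9140, Z=-5831309.7554 m
→ Helmert⁻¹: X=-284184.4365, Y=-2525397.6625, Z=-5831155.1082
→ Helmert⁻¹: X=-284617.8628, Y=-2525810.4227, Z=-5831470.3653
→ Helmert⁻¹: X=-284773.1356, Y=-2526356.1585, Z=-5831299.8771
→ Helmert⁻¹: X=-284242.4601, Y=-2525911.8288, Z=-5831339.6803
→ geod (Bowring, a=6378137.000): φ=-66.58845400°, λ=-96.42052000°, h=1101.2310 m

φ=-66.588454°, λ=-96.420520°, h=1101.231 m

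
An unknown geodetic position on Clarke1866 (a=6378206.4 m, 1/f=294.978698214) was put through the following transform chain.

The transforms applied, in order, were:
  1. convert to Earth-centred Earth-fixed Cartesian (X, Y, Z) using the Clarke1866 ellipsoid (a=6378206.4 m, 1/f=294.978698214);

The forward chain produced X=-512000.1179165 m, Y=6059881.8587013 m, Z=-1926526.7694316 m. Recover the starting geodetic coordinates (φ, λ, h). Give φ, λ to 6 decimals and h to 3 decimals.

φ=-17.689770°, λ=94.829457°, h=3102.117 m

start: X=-512000.1179, Y=6059881.8587, Z=-1926526.7694 m
→ geod (Bowring, a=6378206.400): φ=-17.68977000°, λ=94.82945700°, h=3102.1170 m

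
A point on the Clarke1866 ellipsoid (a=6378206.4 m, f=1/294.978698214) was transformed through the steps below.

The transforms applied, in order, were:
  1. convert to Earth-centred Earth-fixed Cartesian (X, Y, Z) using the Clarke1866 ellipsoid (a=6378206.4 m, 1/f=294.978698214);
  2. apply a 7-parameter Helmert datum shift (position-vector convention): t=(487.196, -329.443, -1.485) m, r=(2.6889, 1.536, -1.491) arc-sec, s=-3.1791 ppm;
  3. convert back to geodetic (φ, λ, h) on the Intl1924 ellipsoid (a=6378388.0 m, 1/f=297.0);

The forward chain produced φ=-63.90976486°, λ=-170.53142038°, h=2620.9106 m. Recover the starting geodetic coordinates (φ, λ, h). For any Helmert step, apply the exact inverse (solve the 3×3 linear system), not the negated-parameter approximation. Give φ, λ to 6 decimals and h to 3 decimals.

start: φ=-63.909765°, λ=-170.531420°, h=2620.911 m
→ ECEF (a=6378388.000, f=1/297.0): X=-2775578.5878, Y=-462907.9850, Z=-5707779.5130
→ Helmert⁻¹: X=-2776028.7601, Y=-462674.4873, Z=-5707810.8145
→ geod (Bowring, a=6378206.400): φ=-63.90766200°, λ=-170.53761700°, h=3127.1480 m

φ=-63.907662°, λ=-170.537617°, h=3127.148 m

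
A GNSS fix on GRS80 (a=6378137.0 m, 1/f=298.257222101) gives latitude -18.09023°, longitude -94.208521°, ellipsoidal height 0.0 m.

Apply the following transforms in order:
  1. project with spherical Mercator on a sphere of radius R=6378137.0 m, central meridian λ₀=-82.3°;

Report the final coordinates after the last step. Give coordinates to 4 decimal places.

start: φ=-18.090230°, λ=-94.208521°, h=0.000 m
→ merc (R=6378137.0, λ₀=-82.3°): E=-1325650.4938, N=-2048112.5147

E=-1325650.4938 m, N=-2048112.5147 m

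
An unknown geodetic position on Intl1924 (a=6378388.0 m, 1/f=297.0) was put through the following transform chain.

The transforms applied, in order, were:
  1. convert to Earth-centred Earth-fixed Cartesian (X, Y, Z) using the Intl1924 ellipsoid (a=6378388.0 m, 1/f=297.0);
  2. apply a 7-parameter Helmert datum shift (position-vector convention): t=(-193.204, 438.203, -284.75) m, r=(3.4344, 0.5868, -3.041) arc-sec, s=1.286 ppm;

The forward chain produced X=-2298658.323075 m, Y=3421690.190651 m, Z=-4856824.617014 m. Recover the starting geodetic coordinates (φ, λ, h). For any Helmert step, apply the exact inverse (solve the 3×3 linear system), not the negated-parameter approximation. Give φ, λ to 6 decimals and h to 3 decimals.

φ=-49.870792°, λ=123.895303°, h=3878.235 m

start: X=-2298658.3231, Y=3421690.1907, Z=-4856824.6170 m
→ Helmert⁻¹: X=-2298498.7852, Y=3421132.8363, Z=-4856597.1239
→ geod (Bowring, a=6378388.000): φ=-49.87079200°, λ=123.89530300°, h=3878.2350 m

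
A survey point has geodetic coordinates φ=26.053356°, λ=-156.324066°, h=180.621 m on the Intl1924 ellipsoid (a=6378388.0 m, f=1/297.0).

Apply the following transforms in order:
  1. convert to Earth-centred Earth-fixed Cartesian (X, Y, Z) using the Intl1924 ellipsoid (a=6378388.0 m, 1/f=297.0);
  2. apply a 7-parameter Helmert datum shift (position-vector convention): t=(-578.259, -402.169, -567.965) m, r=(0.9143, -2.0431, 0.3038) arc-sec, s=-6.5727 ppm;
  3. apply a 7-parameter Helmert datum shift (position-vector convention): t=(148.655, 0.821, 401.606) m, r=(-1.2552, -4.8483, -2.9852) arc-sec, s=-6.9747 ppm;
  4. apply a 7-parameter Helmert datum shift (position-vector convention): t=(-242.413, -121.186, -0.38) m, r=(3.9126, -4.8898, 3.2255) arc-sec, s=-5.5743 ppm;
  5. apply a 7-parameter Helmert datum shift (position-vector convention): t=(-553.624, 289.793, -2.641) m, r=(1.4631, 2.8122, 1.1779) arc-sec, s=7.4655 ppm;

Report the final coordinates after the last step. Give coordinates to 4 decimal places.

start: φ=26.053356°, λ=-156.324066°, h=180.621 m
→ ECEF (a=6378388.000, f=1/297.0): X=-5251498.0826, Y=-2302616.1392, Z=2784490.9213
→ Helmert 7p (PV): X=-5252066.0145, Y=-2303023.2511, Z=2783842.4311
→ Helmert 7p (PV): X=-5251979.4929, Y=-2302913.4158, Z=2784115.1852
→ Helmert 7p (PV): X=-5252222.6189, Y=-2303156.7040, Z=2783931.0975
→ Helmert 7p (PV): X=-5252764.3446, Y=-2302933.8463, Z=2784004.5118

X=-5252764.3446 m, Y=-2302933.8463 m, Z=2784004.5118 m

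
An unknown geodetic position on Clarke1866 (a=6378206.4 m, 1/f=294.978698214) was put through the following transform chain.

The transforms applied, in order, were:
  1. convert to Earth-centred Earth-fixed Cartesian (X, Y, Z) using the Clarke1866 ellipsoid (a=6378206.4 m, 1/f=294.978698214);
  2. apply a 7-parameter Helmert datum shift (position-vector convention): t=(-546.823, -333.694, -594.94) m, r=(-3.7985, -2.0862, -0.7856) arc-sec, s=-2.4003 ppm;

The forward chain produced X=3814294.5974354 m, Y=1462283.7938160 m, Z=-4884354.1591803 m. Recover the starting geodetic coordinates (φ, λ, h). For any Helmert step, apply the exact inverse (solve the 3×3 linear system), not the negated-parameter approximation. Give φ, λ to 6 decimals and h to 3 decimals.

start: X=3814294.5974, Y=1462283.7938, Z=-4884354.1592 m
→ Helmert⁻¹: X=3814795.6107, Y=1462725.4660, Z=-4883782.5882
→ geod (Bowring, a=6378206.400): φ=-50.27658600°, λ=20.97856300°, h=1923.3890 m

φ=-50.276586°, λ=20.978563°, h=1923.389 m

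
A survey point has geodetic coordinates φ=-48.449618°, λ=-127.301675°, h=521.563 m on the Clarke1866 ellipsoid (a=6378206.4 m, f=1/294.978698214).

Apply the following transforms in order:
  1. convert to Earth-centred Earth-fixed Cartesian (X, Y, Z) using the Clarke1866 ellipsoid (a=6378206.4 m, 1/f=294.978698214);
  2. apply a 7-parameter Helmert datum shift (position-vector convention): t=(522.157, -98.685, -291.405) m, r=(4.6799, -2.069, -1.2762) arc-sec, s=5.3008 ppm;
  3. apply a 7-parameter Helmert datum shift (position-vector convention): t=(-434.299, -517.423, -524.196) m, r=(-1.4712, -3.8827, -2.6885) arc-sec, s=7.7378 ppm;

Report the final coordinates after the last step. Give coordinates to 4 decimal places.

X=-2568704.5653 m, Y=-3372405.2691 m, Z=-4751373.5593 m

start: φ=-48.449618°, λ=-127.301675°, h=521.563 m
→ ECEF (a=6378206.400, f=1/294.978698214): X=-2568831.2002, Y=-3371868.4617, Z=-4750369.4500
→ Helmert 7p (PV): X=-2568295.8723, Y=-3371861.3456, Z=-4750788.3073
→ Helmert 7p (PV): X=-2568704.5653, Y=-3372405.2691, Z=-4751373.5593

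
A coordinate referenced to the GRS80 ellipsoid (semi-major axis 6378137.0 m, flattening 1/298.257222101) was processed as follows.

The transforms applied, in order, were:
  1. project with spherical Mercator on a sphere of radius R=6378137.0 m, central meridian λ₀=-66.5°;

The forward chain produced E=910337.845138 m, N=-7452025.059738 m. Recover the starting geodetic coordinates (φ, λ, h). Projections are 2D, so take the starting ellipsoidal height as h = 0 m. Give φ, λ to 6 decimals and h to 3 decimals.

start: E=910337.8451, N=-7452025.0597 m
→ merc⁻¹: φ=-55.46186200°, λ=-58.32229600°

φ=-55.461862°, λ=-58.322296°, h=0.000 m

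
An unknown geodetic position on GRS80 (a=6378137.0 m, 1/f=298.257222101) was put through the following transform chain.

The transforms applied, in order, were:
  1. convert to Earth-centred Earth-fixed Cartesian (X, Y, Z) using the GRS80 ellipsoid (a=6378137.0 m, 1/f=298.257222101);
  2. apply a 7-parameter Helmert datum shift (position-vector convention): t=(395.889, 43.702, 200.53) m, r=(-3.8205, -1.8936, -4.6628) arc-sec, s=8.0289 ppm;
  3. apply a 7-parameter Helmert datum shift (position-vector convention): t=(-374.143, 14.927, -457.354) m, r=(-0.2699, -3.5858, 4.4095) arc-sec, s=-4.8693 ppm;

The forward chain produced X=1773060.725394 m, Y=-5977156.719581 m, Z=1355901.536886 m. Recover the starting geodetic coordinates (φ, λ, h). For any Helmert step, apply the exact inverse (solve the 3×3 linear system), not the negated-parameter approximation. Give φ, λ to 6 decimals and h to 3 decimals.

φ=12.350407°, λ=-73.477591°, h=3247.211 m

start: X=1773060.7254, Y=-5977156.7196, Z=1355901.5369 m
→ Helmert⁻¹: X=1773339.3022, Y=-5977240.4363, Z=1356326.8456
→ Helmert⁻¹: X=1773076.7475, Y=-5977221.1818, Z=1355988.4380
→ geod (Bowring, a=6378137.000): φ=12.35040700°, λ=-73.47759100°, h=3247.2110 m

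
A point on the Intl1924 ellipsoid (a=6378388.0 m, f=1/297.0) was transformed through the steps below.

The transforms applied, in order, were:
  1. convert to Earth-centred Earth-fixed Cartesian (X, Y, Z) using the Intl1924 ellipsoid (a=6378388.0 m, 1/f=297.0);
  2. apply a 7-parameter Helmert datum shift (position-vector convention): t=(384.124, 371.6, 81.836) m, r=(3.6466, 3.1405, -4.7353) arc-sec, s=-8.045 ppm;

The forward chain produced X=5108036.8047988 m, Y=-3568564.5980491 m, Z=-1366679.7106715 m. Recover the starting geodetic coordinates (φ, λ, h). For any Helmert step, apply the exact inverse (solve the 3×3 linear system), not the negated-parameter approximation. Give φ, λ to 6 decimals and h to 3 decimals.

start: X=5108036.8048, Y=-3568564.5980, Z=-1366679.7107 m
→ Helmert⁻¹: X=5107796.5119, Y=-3568871.8097, Z=-1366631.6784
→ geod (Bowring, a=6378388.000): φ=-12.45161300°, λ=-34.94241000°, h=1796.2100 m

φ=-12.451613°, λ=-34.942410°, h=1796.210 m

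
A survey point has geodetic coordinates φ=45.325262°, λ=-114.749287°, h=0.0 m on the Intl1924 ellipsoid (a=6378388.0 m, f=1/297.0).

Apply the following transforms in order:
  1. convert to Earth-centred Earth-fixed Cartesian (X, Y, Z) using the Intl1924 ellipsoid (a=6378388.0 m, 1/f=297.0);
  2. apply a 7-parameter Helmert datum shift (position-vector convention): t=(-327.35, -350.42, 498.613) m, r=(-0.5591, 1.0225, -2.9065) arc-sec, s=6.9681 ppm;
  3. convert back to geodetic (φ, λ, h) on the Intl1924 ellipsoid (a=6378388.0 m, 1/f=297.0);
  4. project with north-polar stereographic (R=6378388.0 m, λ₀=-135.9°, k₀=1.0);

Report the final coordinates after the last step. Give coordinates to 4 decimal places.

start: φ=45.325262°, λ=-114.749287°, h=0.000 m
→ ECEF (a=6378388.000, f=1/297.0): X=-1880638.6893, Y=-4079554.1973, Z=4512917.6499
→ Helmert 7p (PV): X=-1881014.2579, Y=-4079894.3108, Z=4513468.0902
→ geod (Bowring, a=6378388.000): φ=45.32576175°, λ=-114.75182087°, h=719.1362 m
→ stereo (R=6378388.0, λ₀=-135.9°): E=1891067.9011, N=-4888573.6497

E=1891067.9011 m, N=-4888573.6497 m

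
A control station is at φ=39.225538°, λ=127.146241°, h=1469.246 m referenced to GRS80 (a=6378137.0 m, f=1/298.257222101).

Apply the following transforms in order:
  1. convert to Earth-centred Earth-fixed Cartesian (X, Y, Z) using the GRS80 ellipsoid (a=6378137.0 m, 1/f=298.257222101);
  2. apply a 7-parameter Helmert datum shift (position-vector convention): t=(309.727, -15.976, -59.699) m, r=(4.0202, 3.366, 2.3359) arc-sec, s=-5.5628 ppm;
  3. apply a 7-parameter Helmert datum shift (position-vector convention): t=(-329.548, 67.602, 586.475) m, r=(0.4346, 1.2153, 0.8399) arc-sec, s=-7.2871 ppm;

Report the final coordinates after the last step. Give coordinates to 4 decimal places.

X=-2988214.7065 m, Y=3944437.4269 m, Z=4013300.5678 m

start: φ=39.225538°, λ=127.146241°, h=1469.246 m
→ ECEF (a=6378137.000, f=1/298.257222101): X=-2988261.6737, Y=3944569.1581, Z=4012673.7935
→ Helmert 7p (PV): X=-2987914.5129, Y=3944419.1896, Z=4012717.4186
→ Helmert 7p (PV): X=-2988214.7065, Y=3944437.4269, Z=4013300.5678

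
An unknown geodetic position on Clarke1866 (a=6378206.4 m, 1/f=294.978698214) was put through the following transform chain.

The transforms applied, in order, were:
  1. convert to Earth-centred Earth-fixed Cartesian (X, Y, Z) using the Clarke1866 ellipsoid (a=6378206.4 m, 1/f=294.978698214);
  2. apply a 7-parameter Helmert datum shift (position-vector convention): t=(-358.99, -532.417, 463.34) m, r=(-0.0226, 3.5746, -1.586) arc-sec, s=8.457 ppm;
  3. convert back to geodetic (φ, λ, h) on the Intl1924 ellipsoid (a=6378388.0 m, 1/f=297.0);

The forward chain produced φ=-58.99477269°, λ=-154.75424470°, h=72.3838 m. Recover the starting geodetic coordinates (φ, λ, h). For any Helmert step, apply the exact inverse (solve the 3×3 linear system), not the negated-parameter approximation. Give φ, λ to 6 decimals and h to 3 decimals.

start: φ=-58.994773°, λ=-154.754245°, h=72.384 m
→ ECEF (a=6378388.000, f=1/297.0): X=-2979191.6532, Y=-1404808.2078, Z=-5443814.3474
→ Helmert⁻¹: X=-2978702.3234, Y=-1404286.2221, Z=-5444283.4207
→ geod (Bowring, a=6378206.400): φ=-59.00322300°, λ=-154.75882800°, h=421.0090 m

φ=-59.003223°, λ=-154.758828°, h=421.009 m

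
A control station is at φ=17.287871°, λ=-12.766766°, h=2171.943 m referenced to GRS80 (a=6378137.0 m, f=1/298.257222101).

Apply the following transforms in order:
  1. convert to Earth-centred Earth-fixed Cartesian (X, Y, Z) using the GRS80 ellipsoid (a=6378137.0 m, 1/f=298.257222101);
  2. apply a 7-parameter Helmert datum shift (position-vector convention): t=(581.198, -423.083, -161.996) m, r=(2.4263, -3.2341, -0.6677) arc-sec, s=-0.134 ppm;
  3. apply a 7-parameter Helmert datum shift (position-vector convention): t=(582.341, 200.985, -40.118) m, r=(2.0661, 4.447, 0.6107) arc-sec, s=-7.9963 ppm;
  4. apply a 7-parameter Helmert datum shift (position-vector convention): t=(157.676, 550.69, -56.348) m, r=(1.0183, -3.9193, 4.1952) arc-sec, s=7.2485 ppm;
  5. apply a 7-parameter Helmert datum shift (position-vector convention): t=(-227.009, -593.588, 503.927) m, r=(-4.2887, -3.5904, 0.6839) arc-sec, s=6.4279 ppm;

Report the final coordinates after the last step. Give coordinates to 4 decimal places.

X=5944317.9909 m, Y=-1346785.6029 m, Z=1884351.5474 m

start: φ=17.287871°, λ=-12.766766°, h=2171.943 m
→ ECEF (a=6378137.000, f=1/298.257222101): X=5943216.8289, Y=-1346640.9511, Z=1883922.1607
→ Helmert 7p (PV): X=5943763.3326, Y=-1347105.2531, Z=1883837.2575
→ Helmert 7p (PV): X=5944342.7485, Y=-1346894.7680, Z=1883640.4378
→ Helmert 7p (PV): X=5944535.1147, Y=-1346242.2381, Z=1883704.0449
→ Helmert 7p (PV): X=5944317.9909, Y=-1346785.6029, Z=1884351.5474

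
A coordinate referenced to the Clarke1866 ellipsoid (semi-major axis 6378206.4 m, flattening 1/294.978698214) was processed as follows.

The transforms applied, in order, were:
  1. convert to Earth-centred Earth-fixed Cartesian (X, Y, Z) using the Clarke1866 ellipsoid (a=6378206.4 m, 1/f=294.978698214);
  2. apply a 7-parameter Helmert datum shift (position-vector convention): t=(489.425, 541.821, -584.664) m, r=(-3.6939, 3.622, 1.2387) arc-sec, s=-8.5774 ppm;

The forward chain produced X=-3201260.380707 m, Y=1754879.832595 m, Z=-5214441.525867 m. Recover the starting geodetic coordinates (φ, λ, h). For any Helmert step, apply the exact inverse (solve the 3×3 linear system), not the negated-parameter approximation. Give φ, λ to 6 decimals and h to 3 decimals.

start: X=-3201260.3807, Y=1754879.8326, Z=-5214441.5259 m
→ Helmert⁻¹: X=-3201675.1761, Y=1754465.6605, Z=-5213926.3849
→ geod (Bowring, a=6378206.400): φ=-55.18226800°, λ=151.27797900°, h=1379.9390 m

φ=-55.182268°, λ=151.277979°, h=1379.939 m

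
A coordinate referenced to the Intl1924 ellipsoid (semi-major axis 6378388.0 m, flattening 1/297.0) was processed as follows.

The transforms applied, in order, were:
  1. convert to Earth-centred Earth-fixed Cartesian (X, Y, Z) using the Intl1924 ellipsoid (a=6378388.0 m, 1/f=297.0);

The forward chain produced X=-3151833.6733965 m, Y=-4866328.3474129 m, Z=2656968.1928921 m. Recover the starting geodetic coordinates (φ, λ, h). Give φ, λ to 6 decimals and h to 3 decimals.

φ=24.767042°, λ=-122.930407°, h=3025.952 m

start: X=-3151833.6734, Y=-4866328.3474, Z=2656968.1929 m
→ geod (Bowring, a=6378388.000): φ=24.76704200°, λ=-122.93040700°, h=3025.9520 m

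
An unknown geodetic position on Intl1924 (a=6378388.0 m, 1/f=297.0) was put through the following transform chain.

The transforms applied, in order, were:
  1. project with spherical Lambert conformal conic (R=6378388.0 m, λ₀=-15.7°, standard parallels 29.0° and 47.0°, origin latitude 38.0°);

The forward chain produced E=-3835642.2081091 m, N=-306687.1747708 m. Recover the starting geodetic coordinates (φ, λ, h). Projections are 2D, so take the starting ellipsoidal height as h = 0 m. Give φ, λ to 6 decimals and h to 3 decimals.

φ=27.628570°, λ=-55.664493°, h=0.000 m

start: E=-3835642.2081, N=-306687.1748 m
→ lcc⁻¹: φ=27.62857000°, λ=-55.66449300°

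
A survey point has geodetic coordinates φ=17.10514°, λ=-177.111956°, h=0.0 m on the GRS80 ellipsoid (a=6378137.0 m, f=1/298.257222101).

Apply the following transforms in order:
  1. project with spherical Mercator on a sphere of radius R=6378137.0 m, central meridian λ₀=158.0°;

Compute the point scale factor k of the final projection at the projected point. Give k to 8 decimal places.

1.04628051

start: φ=17.105140°, λ=-177.111956°, h=0.000 m
→ into merc (λ₀=158.0°): φ=17.10514000°, λ−λ₀=24.88804400°
scale k = 1.04628051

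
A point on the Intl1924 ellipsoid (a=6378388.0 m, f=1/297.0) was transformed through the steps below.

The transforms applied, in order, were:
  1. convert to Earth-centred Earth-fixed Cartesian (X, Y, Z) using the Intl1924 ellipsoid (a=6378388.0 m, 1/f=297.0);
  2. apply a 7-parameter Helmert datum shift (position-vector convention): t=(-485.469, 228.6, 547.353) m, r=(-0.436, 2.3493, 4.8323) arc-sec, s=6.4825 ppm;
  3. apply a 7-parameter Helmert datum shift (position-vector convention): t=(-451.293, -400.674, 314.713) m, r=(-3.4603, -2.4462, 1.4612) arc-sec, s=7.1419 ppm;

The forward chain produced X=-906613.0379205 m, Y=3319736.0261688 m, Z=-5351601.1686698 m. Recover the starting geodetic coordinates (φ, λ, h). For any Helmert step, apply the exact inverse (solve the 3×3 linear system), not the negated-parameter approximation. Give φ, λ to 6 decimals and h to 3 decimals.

φ=-57.436581°, λ=105.256932°, h=-11.296 m

start: X=-906613.0379, Y=3319736.0262, Z=-5351601.1687 m
→ Helmert⁻¹: X=-906195.2224, Y=3320209.1899, Z=-5351811.2122
→ Helmert⁻¹: X=-905565.1411, Y=3319991.5972, Z=-5352327.1651
→ geod (Bowring, a=6378388.000): φ=-57.43658100°, λ=105.25693200°, h=-11.2960 m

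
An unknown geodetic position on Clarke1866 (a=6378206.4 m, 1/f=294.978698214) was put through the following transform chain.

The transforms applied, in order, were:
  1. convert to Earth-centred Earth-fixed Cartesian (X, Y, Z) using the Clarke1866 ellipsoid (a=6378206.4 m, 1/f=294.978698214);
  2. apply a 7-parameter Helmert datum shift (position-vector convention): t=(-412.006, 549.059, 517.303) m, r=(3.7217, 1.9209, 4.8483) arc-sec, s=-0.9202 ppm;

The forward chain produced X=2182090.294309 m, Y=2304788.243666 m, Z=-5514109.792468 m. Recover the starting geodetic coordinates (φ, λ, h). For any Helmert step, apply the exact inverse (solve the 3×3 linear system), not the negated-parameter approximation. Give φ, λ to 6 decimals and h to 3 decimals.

start: X=2182090.2943, Y=2304788.2437, Z=-5514109.7925 m
→ Helmert⁻¹: X=2182609.8236, Y=2304090.4997, Z=-5514653.4173
→ geod (Bowring, a=6378206.400): φ=-60.24706000°, λ=46.55094600°, h=762.4230 m

φ=-60.247060°, λ=46.550946°, h=762.423 m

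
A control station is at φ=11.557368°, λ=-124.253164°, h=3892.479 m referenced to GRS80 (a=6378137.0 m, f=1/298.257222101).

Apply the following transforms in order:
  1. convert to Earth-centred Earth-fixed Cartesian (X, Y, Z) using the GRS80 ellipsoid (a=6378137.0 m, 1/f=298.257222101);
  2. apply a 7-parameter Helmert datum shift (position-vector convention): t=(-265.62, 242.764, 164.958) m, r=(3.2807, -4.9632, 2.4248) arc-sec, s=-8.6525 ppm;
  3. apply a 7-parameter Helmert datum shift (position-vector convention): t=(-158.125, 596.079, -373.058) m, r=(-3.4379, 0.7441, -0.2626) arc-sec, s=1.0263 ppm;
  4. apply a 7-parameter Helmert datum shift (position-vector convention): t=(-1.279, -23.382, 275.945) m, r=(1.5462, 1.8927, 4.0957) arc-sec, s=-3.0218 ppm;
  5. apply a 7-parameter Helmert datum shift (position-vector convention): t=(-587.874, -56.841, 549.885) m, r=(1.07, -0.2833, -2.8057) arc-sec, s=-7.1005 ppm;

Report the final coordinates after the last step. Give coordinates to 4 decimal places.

start: φ=11.557368°, λ=-124.253164°, h=3892.479 m
→ ECEF (a=6378137.000, f=1/298.257222101): X=-3519769.7198, Y=-5168860.6407, Z=1270249.3226
→ Helmert 7p (PV): X=-3519974.6864, Y=-5168634.7338, Z=1270236.3854
→ Helmert 7p (PV): X=-3520138.4219, Y=-5168018.3065, Z=1269963.4772
→ Helmert 7p (PV): X=-3520014.7920, Y=-5168105.4891, Z=1270229.1452
→ Helmert 7p (PV): X=-3520649.7150, Y=-5168084.3428, Z=1270738.3670

X=-3520649.7150 m, Y=-5168084.3428 m, Z=1270738.3670 m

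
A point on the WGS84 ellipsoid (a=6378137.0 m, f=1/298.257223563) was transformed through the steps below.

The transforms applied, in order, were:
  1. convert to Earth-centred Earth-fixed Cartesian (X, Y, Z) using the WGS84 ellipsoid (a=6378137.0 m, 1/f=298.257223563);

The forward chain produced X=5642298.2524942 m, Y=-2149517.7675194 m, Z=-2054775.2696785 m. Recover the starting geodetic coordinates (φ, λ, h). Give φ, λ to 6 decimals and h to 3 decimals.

start: X=5642298.2525, Y=-2149517.7675, Z=-2054775.2697 m
→ geod (Bowring, a=6378137.000): φ=-18.91182000°, λ=-20.85508600°, h=2027.8370 m

φ=-18.911820°, λ=-20.855086°, h=2027.837 m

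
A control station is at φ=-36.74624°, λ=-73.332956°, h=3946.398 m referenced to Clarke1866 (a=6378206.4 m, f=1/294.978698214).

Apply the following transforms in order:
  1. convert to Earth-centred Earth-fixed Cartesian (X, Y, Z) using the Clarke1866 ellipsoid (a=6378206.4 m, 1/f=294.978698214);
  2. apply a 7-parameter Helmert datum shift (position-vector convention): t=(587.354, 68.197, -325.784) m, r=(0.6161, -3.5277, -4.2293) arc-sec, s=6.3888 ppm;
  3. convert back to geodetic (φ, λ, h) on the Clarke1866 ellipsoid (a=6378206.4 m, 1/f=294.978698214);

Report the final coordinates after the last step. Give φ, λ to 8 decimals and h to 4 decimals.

start: φ=-36.746240°, λ=-73.332956°, h=3946.398 m
→ ECEF (a=6378206.400, f=1/294.978698214): X=1468515.6489, Y=-4905066.2957, Z=-3797034.3604
→ Helmert 7p (PV): X=1469076.7499, Y=-4905048.2056, Z=-3797373.9383
→ geod (Bowring, a=6378206.400): φ=-36.74791656°, λ=-73.32688307°, h=4264.6486 m

φ=-36.74791656°, λ=-73.32688307°, h=4264.6486 m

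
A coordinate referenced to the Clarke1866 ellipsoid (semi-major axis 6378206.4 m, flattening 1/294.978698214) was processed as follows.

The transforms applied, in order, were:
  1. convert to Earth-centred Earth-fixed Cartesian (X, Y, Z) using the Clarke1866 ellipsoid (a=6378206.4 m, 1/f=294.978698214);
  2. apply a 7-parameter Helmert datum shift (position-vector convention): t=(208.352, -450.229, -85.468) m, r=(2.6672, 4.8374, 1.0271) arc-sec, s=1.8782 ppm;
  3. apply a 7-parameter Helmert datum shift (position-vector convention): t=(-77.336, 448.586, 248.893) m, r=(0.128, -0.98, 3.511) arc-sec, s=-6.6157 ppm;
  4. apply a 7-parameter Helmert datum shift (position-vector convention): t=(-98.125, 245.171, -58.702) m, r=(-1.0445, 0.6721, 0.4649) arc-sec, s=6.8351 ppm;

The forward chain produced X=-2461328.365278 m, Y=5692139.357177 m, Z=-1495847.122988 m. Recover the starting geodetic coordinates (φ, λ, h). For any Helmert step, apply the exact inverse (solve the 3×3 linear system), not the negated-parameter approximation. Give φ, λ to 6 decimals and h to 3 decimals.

start: X=-2461328.3653, Y=5692139.3572, Z=-1495847.1230 m
→ Helmert⁻¹: X=-2461195.7149, Y=5691868.4034, Z=-1495757.3939
→ Helmert⁻¹: X=-2461044.8892, Y=5691498.4334, Z=-1496008.0232
→ Helmert⁻¹: X=-2461185.1895, Y=5691930.8820, Z=-1496051.0683
→ geod (Bowring, a=6378206.400): φ=-13.65238100°, λ=113.38360700°, h=2148.2900 m

φ=-13.652381°, λ=113.383607°, h=2148.290 m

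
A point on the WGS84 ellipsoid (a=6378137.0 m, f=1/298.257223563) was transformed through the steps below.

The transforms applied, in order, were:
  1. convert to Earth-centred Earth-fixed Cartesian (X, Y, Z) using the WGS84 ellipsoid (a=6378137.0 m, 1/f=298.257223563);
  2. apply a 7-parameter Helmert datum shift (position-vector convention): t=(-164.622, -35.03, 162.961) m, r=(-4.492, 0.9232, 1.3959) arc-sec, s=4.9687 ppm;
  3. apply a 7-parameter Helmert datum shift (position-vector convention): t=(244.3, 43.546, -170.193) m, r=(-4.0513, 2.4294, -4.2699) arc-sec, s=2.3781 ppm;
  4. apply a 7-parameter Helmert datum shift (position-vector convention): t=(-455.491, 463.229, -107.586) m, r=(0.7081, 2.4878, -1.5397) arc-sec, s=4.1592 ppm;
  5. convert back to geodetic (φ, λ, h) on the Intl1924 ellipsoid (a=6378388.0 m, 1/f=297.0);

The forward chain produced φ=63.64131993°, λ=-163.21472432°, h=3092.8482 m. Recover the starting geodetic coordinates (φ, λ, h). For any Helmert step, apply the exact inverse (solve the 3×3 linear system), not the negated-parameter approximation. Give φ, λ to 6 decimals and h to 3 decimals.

φ=63.640748°, λ=-163.198963°, h=3200.306 m

start: φ=63.641320°, λ=-163.214724°, h=3092.848 m
→ ECEF (a=6378388.000, f=1/297.0): X=-2719938.0702, Y=-820435.0711, Z=5694973.0301
→ Helmert⁻¹: X=-2719533.8295, Y=-820895.6354, Z=5695026.9465
→ Helmert⁻¹: X=-2719821.7415, Y=-821105.3920, Z=5695135.4340
→ Helmert⁻¹: X=-2719674.6530, Y=-821171.8998, Z=5694914.1205
→ geod (Bowring, a=6378137.000): φ=63.64074800°, λ=-163.19896300°, h=3200.3060 m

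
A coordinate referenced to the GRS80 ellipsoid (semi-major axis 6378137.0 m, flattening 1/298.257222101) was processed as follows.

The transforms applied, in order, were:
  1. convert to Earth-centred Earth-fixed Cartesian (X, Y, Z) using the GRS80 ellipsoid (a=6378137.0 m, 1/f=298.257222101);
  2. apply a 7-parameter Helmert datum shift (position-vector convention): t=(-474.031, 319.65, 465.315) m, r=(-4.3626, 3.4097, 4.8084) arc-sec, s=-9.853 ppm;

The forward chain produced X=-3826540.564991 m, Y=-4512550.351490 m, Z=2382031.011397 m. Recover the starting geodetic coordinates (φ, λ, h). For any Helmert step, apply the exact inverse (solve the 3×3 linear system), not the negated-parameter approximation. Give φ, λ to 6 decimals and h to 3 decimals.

φ=22.058327°, λ=-130.292998°, h=2743.977 m

start: X=-3826540.5650, Y=-4512550.3515, Z=2382031.0114 m
→ Helmert⁻¹: X=-3826248.8025, Y=-4512875.6390, Z=2381430.4622
→ geod (Bowring, a=6378137.000): φ=22.05832700°, λ=-130.29299800°, h=2743.9770 m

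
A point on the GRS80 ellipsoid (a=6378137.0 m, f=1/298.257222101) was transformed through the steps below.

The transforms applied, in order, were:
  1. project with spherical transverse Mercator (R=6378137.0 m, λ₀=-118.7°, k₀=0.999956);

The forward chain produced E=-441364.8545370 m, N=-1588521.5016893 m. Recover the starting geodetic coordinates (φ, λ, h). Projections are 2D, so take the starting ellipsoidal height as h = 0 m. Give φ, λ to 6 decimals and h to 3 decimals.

start: E=-441364.8545, N=-1588521.5017 m
→ tm⁻¹: φ=-14.23573600°, λ=-122.78758600°

φ=-14.235736°, λ=-122.787586°, h=0.000 m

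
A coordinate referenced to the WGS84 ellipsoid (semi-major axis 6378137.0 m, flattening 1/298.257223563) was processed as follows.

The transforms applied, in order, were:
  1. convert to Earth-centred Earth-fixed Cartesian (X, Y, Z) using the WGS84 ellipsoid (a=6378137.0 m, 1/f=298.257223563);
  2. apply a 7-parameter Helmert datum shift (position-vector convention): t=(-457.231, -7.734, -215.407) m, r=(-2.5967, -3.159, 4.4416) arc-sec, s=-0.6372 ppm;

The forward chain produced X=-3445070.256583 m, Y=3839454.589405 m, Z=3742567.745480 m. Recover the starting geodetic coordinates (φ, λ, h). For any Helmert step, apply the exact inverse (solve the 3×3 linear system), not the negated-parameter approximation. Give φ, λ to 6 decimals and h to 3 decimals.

start: X=-3445070.2566, Y=3839454.5894, Z=3742567.7455 m
→ Helmert⁻¹: X=-3444475.2196, Y=3839491.8217, Z=3742886.6264
→ geod (Bowring, a=6378137.000): φ=36.14887300°, λ=131.89583500°, h=2277.4330 m

φ=36.148873°, λ=131.895835°, h=2277.433 m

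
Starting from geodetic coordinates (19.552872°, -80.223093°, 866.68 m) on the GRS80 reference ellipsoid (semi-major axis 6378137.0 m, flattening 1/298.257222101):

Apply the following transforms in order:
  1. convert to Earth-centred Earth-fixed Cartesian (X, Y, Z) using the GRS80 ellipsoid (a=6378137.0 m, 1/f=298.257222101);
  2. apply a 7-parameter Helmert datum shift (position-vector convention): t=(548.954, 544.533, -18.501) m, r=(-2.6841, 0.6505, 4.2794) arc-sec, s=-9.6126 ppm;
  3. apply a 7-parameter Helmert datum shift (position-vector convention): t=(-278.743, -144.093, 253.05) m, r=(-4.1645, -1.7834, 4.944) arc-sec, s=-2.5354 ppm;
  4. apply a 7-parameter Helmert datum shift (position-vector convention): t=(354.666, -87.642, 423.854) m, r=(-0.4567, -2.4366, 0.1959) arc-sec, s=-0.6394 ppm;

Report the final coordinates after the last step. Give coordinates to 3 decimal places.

X=1021995.205 m, Y=-5925554.196 m, Z=2122267.421 m

start: φ=19.552872°, λ=-80.223093°, h=866.680 m
→ ECEF (a=6378137.000, f=1/298.257222101): X=1021149.5028, Y=-5926064.5549, Z=2121408.5939
→ Helmert 7p (PV): X=1021818.2787, Y=-5925414.2659, Z=2121443.5947
→ Helmert 7p (PV): X=1021660.6297, Y=-5925476.0116, Z=2121819.7350
→ Helmert 7p (PV): X=1021995.2052, Y=-5925554.1965, Z=2122267.4210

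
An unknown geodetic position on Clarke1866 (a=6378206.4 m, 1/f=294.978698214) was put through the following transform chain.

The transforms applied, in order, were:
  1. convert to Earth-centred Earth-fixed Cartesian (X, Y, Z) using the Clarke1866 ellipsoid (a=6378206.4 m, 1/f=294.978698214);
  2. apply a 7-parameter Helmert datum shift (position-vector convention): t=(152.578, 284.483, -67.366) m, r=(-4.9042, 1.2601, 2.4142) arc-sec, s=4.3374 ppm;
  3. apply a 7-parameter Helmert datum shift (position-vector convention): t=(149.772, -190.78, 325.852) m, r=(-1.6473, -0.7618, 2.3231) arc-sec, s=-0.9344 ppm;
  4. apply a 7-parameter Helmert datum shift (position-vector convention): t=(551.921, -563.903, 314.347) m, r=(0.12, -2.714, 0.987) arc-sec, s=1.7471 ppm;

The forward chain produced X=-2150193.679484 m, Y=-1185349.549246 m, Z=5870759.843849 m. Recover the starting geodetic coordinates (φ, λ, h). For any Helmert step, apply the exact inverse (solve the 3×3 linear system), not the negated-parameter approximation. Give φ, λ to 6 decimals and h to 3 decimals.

start: X=-2150193.6795, Y=-1185349.5492, Z=5870759.8438 m
→ Helmert⁻¹: X=-2150670.2695, Y=-1184769.8698, Z=5870464.2281
→ Helmert⁻¹: X=-2150813.7128, Y=-1184602.8536, Z=5870142.3441
→ Helmert⁻¹: X=-2151006.6924, Y=-1184996.5910, Z=5870142.9332
→ geod (Bowring, a=6378206.400): φ=67.43577800°, λ=-151.14948800°, h=3355.1990 m

φ=67.435778°, λ=-151.149488°, h=3355.199 m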